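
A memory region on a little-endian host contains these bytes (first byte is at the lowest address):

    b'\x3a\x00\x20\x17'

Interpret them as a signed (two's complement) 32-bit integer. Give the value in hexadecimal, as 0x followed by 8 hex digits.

Little-endian: lowest address holds the least-significant byte.
Reassemble most-significant byte first: 17 20 00 3A → 0x1720003A.

0x1720003A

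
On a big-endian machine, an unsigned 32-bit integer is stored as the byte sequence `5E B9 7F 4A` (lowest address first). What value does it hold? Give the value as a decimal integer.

Big-endian: lowest address holds the most-significant byte.
The bytes are already most-significant first: 0x5EB97F4A.
0x5EB97F4A = 1589215050.

1589215050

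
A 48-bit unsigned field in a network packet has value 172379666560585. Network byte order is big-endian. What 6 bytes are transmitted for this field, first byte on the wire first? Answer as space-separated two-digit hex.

9C C7 44 CA B6 49

172379666560585 in hexadecimal, padded to 48 bits, is 0x9CC744CAB649.
Split into bytes (most-significant first): 9C C7 44 CA B6 49.
Big-endian stores the most-significant byte at the lowest address.
So the memory order matches the most-significant-first order: 9C C7 44 CA B6 49.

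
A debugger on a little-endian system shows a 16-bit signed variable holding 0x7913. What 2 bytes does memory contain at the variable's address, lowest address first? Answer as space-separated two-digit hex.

Split into bytes (most-significant first): 79 13.
In little-endian order the low byte comes first in memory.
So at ascending addresses the bytes are 13 79.

13 79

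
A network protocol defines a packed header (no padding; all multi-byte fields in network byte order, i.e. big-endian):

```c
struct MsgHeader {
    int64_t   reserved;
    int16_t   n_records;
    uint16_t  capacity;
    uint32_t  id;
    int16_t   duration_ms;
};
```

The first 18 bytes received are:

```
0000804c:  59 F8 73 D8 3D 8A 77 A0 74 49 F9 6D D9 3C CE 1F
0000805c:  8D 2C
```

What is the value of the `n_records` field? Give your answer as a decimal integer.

`n_records` follows `reserved` (8 bytes), so it starts at byte offset 8 and occupies 2 bytes.
Bytes at offsets 8..9: 74 49.
In big-endian order the high byte comes first in memory.
The bytes are already most-significant first: 0x7449.
0x7449 = 29769.

29769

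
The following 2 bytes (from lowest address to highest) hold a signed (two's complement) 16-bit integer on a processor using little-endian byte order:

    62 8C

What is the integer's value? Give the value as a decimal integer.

Little-endian stores the least-significant byte at the lowest address.
Reassemble most-significant byte first: 8C 62 → 0x8C62.
Top bit is set, so as a signed 16-bit value this is 0x8C62 − 2^16 = -29598.

-29598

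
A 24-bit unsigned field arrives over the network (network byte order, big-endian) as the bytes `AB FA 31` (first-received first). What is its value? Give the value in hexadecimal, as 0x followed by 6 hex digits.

Big-endian: lowest address holds the most-significant byte.
The bytes are already most-significant first: 0xABFA31.

0xABFA31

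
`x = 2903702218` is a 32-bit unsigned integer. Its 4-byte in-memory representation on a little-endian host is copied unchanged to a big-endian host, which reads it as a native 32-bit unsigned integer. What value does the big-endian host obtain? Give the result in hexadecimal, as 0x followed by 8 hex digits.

2903702218 in 32-bit hexadecimal is 0xAD12FACA.
Stored little-endian, the bytes at ascending addresses are CA FA 12 AD.
Read back as big-endian, the last byte is least significant, giving 0xCAFA12AD.

0xCAFA12AD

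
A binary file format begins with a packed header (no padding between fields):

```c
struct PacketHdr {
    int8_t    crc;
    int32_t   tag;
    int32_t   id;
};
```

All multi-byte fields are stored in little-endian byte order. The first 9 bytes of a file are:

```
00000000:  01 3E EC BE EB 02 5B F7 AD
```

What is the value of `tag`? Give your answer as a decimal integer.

-339809218

`tag` follows `crc` (1 byte), so it starts at byte offset 1 and occupies 4 bytes.
Bytes at offsets 1..4: 3E EC BE EB.
Little-endian stores the least-significant byte at the lowest address.
Reassemble most-significant byte first: EB BE EC 3E → 0xEBBEEC3E.
Top bit is set, so as a signed 32-bit value this is 0xEBBEEC3E − 2^32 = -339809218.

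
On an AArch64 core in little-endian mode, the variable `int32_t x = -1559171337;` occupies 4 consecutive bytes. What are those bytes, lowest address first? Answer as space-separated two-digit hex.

Two's complement of -1559171337 in 32 bits: 1559171337 = 0x5CEF1109; invert → 0xA310EEF6; add 1 → 0xA310EEF7.
Split into bytes (most-significant first): A3 10 EE F7.
In little-endian order the low byte comes first in memory.
So at ascending addresses the bytes are F7 EE 10 A3.

F7 EE 10 A3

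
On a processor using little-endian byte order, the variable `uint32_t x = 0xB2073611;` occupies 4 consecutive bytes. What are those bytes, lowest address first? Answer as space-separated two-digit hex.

11 36 07 B2

Split into bytes (most-significant first): B2 07 36 11.
In little-endian order the low byte comes first in memory.
So at ascending addresses the bytes are 11 36 07 B2.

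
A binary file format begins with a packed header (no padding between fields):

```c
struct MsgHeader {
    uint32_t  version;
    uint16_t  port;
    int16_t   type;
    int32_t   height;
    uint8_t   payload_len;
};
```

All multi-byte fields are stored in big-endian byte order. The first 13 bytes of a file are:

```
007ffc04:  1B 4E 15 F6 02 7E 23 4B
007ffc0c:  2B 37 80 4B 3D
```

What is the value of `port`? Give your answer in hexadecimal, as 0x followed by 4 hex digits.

`port` follows `version` (4 bytes), so it starts at byte offset 4 and occupies 2 bytes.
Bytes at offsets 4..5: 02 7E.
Big-endian stores the most-significant byte at the lowest address.
The bytes are already most-significant first: 0x027E.

0x027E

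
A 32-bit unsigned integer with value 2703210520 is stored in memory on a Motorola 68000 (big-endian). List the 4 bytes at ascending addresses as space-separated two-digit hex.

2703210520 in hexadecimal, padded to 32 bits, is 0xA11FB818.
Split into bytes (most-significant first): A1 1F B8 18.
Big-endian stores the most-significant byte at the lowest address.
So the memory order matches the most-significant-first order: A1 1F B8 18.

A1 1F B8 18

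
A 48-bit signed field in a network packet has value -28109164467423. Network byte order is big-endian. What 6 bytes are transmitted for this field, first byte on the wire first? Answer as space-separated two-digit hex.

E6 6F 53 3C AB 21

Two's complement of -28109164467423 in 48 bits: 28109164467423 = 0x1990ACC354DF; invert → 0xE66F533CAB20; add 1 → 0xE66F533CAB21.
Split into bytes (most-significant first): E6 6F 53 3C AB 21.
In big-endian order the high byte comes first in memory.
So the memory order matches the most-significant-first order: E6 6F 53 3C AB 21.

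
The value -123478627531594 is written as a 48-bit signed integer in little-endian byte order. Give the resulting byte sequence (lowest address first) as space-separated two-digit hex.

Two's complement of -123478627531594 in 48 bits: 123478627531594 = 0x704D9BBB3B4A; invert → 0x8FB26444C4B5; add 1 → 0x8FB26444C4B6.
Split into bytes (most-significant first): 8F B2 64 44 C4 B6.
In little-endian order the low byte comes first in memory.
So at ascending addresses the bytes are B6 C4 44 64 B2 8F.

B6 C4 44 64 B2 8F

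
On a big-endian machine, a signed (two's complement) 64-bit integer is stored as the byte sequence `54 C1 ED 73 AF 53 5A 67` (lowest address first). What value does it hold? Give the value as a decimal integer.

6107423650809600615

Big-endian stores the most-significant byte at the lowest address.
The bytes are already most-significant first: 0x54C1ED73AF535A67.
0x54C1ED73AF535A67 = 6107423650809600615.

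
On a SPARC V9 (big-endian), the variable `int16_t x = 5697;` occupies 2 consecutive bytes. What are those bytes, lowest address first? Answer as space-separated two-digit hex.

5697 in hexadecimal, padded to 16 bits, is 0x1641.
Split into bytes (most-significant first): 16 41.
Big-endian stores the most-significant byte at the lowest address.
So the memory order matches the most-significant-first order: 16 41.

16 41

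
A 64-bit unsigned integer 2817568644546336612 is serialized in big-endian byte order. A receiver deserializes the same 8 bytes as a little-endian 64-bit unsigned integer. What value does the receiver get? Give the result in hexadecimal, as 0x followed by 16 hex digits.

0x6497760CC1031A27

2817568644546336612 in 64-bit hexadecimal is 0x271A03C10C769764.
Stored big-endian, the bytes at ascending addresses are 27 1A 03 C1 0C 76 97 64.
Read back as little-endian, the first byte is least significant, giving 0x6497760CC1031A27.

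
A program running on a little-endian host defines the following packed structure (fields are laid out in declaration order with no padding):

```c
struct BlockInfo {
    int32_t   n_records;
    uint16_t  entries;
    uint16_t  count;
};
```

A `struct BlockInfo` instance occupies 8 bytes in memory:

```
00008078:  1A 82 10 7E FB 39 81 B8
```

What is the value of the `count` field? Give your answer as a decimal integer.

`count` follows `n_records` (4 B), `entries` (2 B), so it starts at offset 4 + 2 = 6 and occupies 2 bytes.
Bytes at offsets 6..7: 81 B8.
In little-endian order the low byte comes first in memory.
Reassemble most-significant byte first: B8 81 → 0xB881.
0xB881 = 47233.

47233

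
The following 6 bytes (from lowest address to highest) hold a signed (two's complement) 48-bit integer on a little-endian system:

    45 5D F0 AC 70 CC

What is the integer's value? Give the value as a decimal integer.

-56690666873531

In little-endian order the low byte comes first in memory.
Reassemble most-significant byte first: CC 70 AC F0 5D 45 → 0xCC70ACF05D45.
Top bit is set, so as a signed 48-bit value this is 0xCC70ACF05D45 − 2^48 = -56690666873531.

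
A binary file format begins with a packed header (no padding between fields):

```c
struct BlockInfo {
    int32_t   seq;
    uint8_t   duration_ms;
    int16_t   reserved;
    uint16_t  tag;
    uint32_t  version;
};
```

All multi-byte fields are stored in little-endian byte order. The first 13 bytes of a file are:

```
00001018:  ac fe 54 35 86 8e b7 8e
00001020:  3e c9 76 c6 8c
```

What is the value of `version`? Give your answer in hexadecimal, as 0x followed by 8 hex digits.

`version` follows `seq` (4 B), `duration_ms` (1 B), `reserved` (2 B), `tag` (2 B), so it starts at offset 4 + 1 + 2 + 2 = 9 and occupies 4 bytes.
Bytes at offsets 9..12: C9 76 C6 8C.
In little-endian order the low byte comes first in memory.
Reassemble most-significant byte first: 8C C6 76 C9 → 0x8CC676C9.

0x8CC676C9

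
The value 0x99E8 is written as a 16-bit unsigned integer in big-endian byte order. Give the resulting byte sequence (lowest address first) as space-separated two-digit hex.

Split into bytes (most-significant first): 99 E8.
Big-endian stores the most-significant byte at the lowest address.
So the memory order matches the most-significant-first order: 99 E8.

99 E8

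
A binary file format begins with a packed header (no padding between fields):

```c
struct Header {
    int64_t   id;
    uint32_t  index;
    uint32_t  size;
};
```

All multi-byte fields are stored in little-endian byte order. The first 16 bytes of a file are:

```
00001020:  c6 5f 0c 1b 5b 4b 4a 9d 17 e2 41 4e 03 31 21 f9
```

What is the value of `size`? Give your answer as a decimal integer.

4179702019

`size` follows `id` (8 B), `index` (4 B), so it starts at offset 8 + 4 = 12 and occupies 4 bytes.
Bytes at offsets 12..15: 03 31 21 F9.
In little-endian order the low byte comes first in memory.
Reassemble most-significant byte first: F9 21 31 03 → 0xF9213103.
0xF9213103 = 4179702019.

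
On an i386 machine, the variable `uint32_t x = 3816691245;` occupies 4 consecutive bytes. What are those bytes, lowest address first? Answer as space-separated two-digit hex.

3816691245 in hexadecimal, padded to 32 bits, is 0xE37E162D.
Split into bytes (most-significant first): E3 7E 16 2D.
Little-endian: lowest address holds the least-significant byte.
So at ascending addresses the bytes are 2D 16 7E E3.

2D 16 7E E3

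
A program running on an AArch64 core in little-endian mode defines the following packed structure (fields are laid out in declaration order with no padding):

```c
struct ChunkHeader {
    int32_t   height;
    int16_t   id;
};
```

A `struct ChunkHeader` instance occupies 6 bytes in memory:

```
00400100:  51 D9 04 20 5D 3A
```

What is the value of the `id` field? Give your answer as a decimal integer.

14941

`id` follows `height` (4 bytes), so it starts at byte offset 4 and occupies 2 bytes.
Bytes at offsets 4..5: 5D 3A.
Little-endian: lowest address holds the least-significant byte.
Reassemble most-significant byte first: 3A 5D → 0x3A5D.
0x3A5D = 14941.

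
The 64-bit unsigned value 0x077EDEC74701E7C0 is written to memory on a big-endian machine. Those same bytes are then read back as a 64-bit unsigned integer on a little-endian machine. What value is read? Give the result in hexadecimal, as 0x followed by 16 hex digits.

Stored big-endian, the bytes at ascending addresses are 07 7E DE C7 47 01 E7 C0.
Read back as little-endian, the first byte is least significant, giving 0xC0E70147C7DE7E07.

0xC0E70147C7DE7E07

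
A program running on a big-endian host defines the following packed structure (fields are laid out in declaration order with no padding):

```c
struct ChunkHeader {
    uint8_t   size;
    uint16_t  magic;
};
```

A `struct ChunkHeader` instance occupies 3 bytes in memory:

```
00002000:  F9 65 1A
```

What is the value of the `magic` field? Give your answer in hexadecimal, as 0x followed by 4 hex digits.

`magic` follows `size` (1 byte), so it starts at byte offset 1 and occupies 2 bytes.
Bytes at offsets 1..2: 65 1A.
Big-endian: lowest address holds the most-significant byte.
The bytes are already most-significant first: 0x651A.

0x651A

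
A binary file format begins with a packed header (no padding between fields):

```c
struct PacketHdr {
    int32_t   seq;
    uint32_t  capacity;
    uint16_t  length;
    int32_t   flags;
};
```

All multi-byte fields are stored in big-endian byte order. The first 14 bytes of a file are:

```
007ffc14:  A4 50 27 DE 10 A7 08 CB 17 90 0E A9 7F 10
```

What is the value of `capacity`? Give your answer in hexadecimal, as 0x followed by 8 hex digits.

`capacity` follows `seq` (4 bytes), so it starts at byte offset 4 and occupies 4 bytes.
Bytes at offsets 4..7: 10 A7 08 CB.
Big-endian: lowest address holds the most-significant byte.
The bytes are already most-significant first: 0x10A708CB.

0x10A708CB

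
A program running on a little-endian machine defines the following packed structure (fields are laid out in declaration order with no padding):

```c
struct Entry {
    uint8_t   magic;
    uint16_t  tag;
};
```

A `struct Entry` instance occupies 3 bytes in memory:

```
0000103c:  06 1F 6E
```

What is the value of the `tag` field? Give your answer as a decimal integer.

28191

`tag` follows `magic` (1 byte), so it starts at byte offset 1 and occupies 2 bytes.
Bytes at offsets 1..2: 1F 6E.
Little-endian stores the least-significant byte at the lowest address.
Reassemble most-significant byte first: 6E 1F → 0x6E1F.
0x6E1F = 28191.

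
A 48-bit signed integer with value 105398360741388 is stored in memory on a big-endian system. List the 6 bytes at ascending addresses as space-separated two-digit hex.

5F DB F7 DA 16 0C

105398360741388 in hexadecimal, padded to 48 bits, is 0x5FDBF7DA160C.
Split into bytes (most-significant first): 5F DB F7 DA 16 0C.
Big-endian: lowest address holds the most-significant byte.
So the memory order matches the most-significant-first order: 5F DB F7 DA 16 0C.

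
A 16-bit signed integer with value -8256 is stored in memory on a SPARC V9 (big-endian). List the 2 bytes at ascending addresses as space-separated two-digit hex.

DF C0

Two's complement of -8256 in 16 bits: 8256 = 0x2040; invert → 0xDFBF; add 1 → 0xDFC0.
Split into bytes (most-significant first): DF C0.
Big-endian: lowest address holds the most-significant byte.
So the memory order matches the most-significant-first order: DF C0.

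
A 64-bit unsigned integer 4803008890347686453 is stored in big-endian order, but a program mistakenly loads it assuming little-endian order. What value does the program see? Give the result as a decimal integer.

3857956959801550658

4803008890347686453 in 64-bit hexadecimal is 0x42A7B7236A378A35.
Stored big-endian, the bytes at ascending addresses are 42 A7 B7 23 6A 37 8A 35.
Read back as little-endian, the first byte is least significant, giving 0x358A376A23B7A742.
0x358A376A23B7A742 = 3857956959801550658.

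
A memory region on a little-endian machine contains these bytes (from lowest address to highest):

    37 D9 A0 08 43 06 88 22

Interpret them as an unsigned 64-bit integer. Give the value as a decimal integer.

Little-endian: lowest address holds the least-significant byte.
Reassemble most-significant byte first: 22 88 06 43 08 A0 D9 37 → 0x2288064308A0D937.
0x2288064308A0D937 = 2488245679099533623.

2488245679099533623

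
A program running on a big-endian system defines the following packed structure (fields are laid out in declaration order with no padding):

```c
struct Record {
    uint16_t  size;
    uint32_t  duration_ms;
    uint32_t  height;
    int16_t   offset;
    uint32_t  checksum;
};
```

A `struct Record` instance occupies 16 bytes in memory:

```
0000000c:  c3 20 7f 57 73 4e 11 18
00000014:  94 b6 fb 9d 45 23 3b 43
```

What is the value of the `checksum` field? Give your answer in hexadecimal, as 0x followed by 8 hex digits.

0x45233B43

`checksum` follows `size` (2 B), `duration_ms` (4 B), `height` (4 B), `offset` (2 B), so it starts at offset 2 + 4 + 4 + 2 = 12 and occupies 4 bytes.
Bytes at offsets 12..15: 45 23 3B 43.
Big-endian: lowest address holds the most-significant byte.
The bytes are already most-significant first: 0x45233B43.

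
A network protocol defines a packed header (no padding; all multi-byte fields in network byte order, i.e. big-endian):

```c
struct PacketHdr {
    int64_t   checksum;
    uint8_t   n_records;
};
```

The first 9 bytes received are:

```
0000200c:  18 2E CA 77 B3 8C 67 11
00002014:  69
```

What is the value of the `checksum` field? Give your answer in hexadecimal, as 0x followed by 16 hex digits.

0x182ECA77B38C6711

`checksum` is the first field, at byte offset 0, occupying 8 bytes.
Bytes at offsets 0..7: 18 2E CA 77 B3 8C 67 11.
Big-endian: lowest address holds the most-significant byte.
The bytes are already most-significant first: 0x182ECA77B38C6711.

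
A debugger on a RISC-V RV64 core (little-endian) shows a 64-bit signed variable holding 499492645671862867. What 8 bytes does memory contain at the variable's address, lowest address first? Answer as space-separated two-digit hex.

499492645671862867 in hexadecimal, padded to 64 bits, is 0x06EE8DEA31310253.
Split into bytes (most-significant first): 06 EE 8D EA 31 31 02 53.
Little-endian: lowest address holds the least-significant byte.
So at ascending addresses the bytes are 53 02 31 31 EA 8D EE 06.

53 02 31 31 EA 8D EE 06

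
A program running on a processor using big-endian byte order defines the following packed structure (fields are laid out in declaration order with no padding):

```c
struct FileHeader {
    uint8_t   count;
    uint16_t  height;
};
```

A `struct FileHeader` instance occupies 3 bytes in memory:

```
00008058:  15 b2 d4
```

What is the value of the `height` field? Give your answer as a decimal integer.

45780

`height` follows `count` (1 byte), so it starts at byte offset 1 and occupies 2 bytes.
Bytes at offsets 1..2: B2 D4.
In big-endian order the high byte comes first in memory.
The bytes are already most-significant first: 0xB2D4.
0xB2D4 = 45780.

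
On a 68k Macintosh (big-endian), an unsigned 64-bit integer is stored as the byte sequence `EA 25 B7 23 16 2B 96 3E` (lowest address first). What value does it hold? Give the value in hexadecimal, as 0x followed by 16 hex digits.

Big-endian: lowest address holds the most-significant byte.
The bytes are already most-significant first: 0xEA25B723162B963E.

0xEA25B723162B963E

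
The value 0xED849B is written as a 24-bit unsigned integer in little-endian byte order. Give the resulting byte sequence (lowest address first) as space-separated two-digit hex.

Split into bytes (most-significant first): ED 84 9B.
In little-endian order the low byte comes first in memory.
So at ascending addresses the bytes are 9B 84 ED.

9B 84 ED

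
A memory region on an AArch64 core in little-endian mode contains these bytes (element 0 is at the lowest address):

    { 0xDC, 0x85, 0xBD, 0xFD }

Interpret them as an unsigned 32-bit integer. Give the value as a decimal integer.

4257056220

Little-endian: lowest address holds the least-significant byte.
Reassemble most-significant byte first: FD BD 85 DC → 0xFDBD85DC.
0xFDBD85DC = 4257056220.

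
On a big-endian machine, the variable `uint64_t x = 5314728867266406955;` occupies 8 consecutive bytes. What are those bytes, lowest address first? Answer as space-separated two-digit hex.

5314728867266406955 in hexadecimal, padded to 64 bits, is 0x49C1B5BF02EDAA2B.
Split into bytes (most-significant first): 49 C1 B5 BF 02 ED AA 2B.
Big-endian stores the most-significant byte at the lowest address.
So the memory order matches the most-significant-first order: 49 C1 B5 BF 02 ED AA 2B.

49 C1 B5 BF 02 ED AA 2B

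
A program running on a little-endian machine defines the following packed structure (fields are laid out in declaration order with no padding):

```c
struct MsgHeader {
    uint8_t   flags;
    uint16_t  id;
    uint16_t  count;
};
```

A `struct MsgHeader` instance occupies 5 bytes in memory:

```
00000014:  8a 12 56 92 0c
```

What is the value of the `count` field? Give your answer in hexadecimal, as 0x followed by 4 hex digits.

0x0C92

`count` follows `flags` (1 B), `id` (2 B), so it starts at offset 1 + 2 = 3 and occupies 2 bytes.
Bytes at offsets 3..4: 92 0C.
Little-endian: lowest address holds the least-significant byte.
Reassemble most-significant byte first: 0C 92 → 0x0C92.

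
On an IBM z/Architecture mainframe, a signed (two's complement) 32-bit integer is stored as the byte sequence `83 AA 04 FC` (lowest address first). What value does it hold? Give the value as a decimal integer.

Big-endian stores the most-significant byte at the lowest address.
The bytes are already most-significant first: 0x83AA04FC.
Top bit is set, so as a signed 32-bit value this is 0x83AA04FC − 2^32 = -2086009604.

-2086009604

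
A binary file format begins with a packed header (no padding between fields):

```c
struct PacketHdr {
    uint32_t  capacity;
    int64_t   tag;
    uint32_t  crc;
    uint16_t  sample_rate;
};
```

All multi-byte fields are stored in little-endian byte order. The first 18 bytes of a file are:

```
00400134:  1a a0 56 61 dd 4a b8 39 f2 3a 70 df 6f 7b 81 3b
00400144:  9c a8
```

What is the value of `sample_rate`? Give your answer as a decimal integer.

43164

`sample_rate` follows `capacity` (4 B), `tag` (8 B), `crc` (4 B), so it starts at offset 4 + 8 + 4 = 16 and occupies 2 bytes.
Bytes at offsets 16..17: 9C A8.
Little-endian stores the least-significant byte at the lowest address.
Reassemble most-significant byte first: A8 9C → 0xA89C.
0xA89C = 43164.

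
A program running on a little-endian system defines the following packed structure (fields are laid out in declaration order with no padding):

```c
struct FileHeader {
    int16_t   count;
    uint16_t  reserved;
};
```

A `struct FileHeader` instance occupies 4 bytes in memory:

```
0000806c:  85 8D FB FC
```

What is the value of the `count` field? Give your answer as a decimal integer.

-29307

`count` is the first field, at byte offset 0, occupying 2 bytes.
Bytes at offsets 0..1: 85 8D.
In little-endian order the low byte comes first in memory.
Reassemble most-significant byte first: 8D 85 → 0x8D85.
Top bit is set, so as a signed 16-bit value this is 0x8D85 − 2^16 = -29307.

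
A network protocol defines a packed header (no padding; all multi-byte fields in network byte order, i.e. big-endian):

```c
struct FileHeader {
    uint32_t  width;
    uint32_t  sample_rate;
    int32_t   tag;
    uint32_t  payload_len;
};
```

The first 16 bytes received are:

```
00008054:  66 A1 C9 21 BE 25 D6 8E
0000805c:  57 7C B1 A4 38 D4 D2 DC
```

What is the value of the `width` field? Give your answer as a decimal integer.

1721878817

`width` is the first field, at byte offset 0, occupying 4 bytes.
Bytes at offsets 0..3: 66 A1 C9 21.
Big-endian stores the most-significant byte at the lowest address.
The bytes are already most-significant first: 0x66A1C921.
0x66A1C921 = 1721878817.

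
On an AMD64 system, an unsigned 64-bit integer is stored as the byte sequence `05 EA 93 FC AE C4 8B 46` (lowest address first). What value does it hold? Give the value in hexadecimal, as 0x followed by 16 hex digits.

Little-endian stores the least-significant byte at the lowest address.
Reassemble most-significant byte first: 46 8B C4 AE FC 93 EA 05 → 0x468BC4AEFC93EA05.

0x468BC4AEFC93EA05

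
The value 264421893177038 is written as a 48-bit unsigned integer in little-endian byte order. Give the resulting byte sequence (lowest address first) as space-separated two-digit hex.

CE 7E 03 85 7D F0

264421893177038 in hexadecimal, padded to 48 bits, is 0xF07D85037ECE.
Split into bytes (most-significant first): F0 7D 85 03 7E CE.
In little-endian order the low byte comes first in memory.
So at ascending addresses the bytes are CE 7E 03 85 7D F0.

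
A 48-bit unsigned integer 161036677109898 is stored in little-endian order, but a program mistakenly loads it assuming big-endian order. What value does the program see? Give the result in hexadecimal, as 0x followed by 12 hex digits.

161036677109898 in 48-bit hexadecimal is 0x927645EF588A.
Stored little-endian, the bytes at ascending addresses are 8A 58 EF 45 76 92.
Read back as big-endian, the last byte is least significant, giving 0x8A58EF457692.

0x8A58EF457692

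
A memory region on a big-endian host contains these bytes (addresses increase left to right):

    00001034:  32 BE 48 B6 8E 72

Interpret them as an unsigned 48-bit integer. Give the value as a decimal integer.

Big-endian: lowest address holds the most-significant byte.
The bytes are already most-significant first: 0x32BE48B68E72.
0x32BE48B68E72 = 55792845098610.

55792845098610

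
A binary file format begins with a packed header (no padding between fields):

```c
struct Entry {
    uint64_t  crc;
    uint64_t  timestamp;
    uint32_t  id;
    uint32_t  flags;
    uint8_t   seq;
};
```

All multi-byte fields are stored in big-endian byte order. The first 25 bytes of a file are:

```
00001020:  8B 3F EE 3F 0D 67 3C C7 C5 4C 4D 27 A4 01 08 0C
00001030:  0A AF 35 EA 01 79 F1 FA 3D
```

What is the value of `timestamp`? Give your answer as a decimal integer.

14216822956352407564

`timestamp` follows `crc` (8 bytes), so it starts at byte offset 8 and occupies 8 bytes.
Bytes at offsets 8..15: C5 4C 4D 27 A4 01 08 0C.
In big-endian order the high byte comes first in memory.
The bytes are already most-significant first: 0xC54C4D27A401080C.
0xC54C4D27A401080C = 14216822956352407564.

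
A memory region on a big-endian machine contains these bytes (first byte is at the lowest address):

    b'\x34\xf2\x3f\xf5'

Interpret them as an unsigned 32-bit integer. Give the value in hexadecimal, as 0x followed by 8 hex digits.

0x34F23FF5

Big-endian stores the most-significant byte at the lowest address.
The bytes are already most-significant first: 0x34F23FF5.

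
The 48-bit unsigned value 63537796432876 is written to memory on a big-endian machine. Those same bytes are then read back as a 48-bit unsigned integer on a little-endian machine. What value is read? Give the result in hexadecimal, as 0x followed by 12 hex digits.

63537796432876 in 48-bit hexadecimal is 0x39C98BC943EC.
Stored big-endian, the bytes at ascending addresses are 39 C9 8B C9 43 EC.
Read back as little-endian, the first byte is least significant, giving 0xEC43C98BC939.

0xEC43C98BC939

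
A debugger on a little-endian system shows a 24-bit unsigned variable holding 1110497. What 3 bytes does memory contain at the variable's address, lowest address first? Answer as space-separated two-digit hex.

E1 F1 10

1110497 in hexadecimal, padded to 24 bits, is 0x10F1E1.
Split into bytes (most-significant first): 10 F1 E1.
Little-endian stores the least-significant byte at the lowest address.
So at ascending addresses the bytes are E1 F1 10.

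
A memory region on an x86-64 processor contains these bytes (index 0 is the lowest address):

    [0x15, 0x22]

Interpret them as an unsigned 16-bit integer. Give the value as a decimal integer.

8725

Little-endian: lowest address holds the least-significant byte.
Reassemble most-significant byte first: 22 15 → 0x2215.
0x2215 = 8725.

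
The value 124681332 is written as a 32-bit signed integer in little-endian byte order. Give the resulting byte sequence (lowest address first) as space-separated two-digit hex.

74 7C 6E 07

124681332 in hexadecimal, padded to 32 bits, is 0x076E7C74.
Split into bytes (most-significant first): 07 6E 7C 74.
Little-endian stores the least-significant byte at the lowest address.
So at ascending addresses the bytes are 74 7C 6E 07.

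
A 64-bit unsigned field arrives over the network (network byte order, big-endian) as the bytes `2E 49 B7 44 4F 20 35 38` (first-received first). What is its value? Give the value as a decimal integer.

Big-endian: lowest address holds the most-significant byte.
The bytes are already most-significant first: 0x2E49B7444F203538.
0x2E49B7444F203538 = 3335398503057732920.

3335398503057732920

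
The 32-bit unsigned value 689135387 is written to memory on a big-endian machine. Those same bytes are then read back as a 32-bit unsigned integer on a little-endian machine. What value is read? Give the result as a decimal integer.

459215657

689135387 in 32-bit hexadecimal is 0x29135F1B.
Stored big-endian, the bytes at ascending addresses are 29 13 5F 1B.
Read back as little-endian, the first byte is least significant, giving 0x1B5F1329.
0x1B5F1329 = 459215657.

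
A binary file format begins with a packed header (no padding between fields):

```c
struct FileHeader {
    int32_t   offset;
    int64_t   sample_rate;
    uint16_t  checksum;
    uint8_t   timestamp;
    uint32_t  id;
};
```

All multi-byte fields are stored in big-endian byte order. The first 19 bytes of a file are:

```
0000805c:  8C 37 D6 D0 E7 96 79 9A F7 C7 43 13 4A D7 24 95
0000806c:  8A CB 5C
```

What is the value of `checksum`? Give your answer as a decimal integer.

`checksum` follows `offset` (4 B), `sample_rate` (8 B), so it starts at offset 4 + 8 = 12 and occupies 2 bytes.
Bytes at offsets 12..13: 4A D7.
Big-endian: lowest address holds the most-significant byte.
The bytes are already most-significant first: 0x4AD7.
0x4AD7 = 19159.

19159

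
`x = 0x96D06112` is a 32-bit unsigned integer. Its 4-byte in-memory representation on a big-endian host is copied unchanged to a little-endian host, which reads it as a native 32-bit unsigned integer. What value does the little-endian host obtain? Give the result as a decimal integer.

308400278

Stored big-endian, the bytes at ascending addresses are 96 D0 61 12.
Read back as little-endian, the first byte is least significant, giving 0x1261D096.
0x1261D096 = 308400278.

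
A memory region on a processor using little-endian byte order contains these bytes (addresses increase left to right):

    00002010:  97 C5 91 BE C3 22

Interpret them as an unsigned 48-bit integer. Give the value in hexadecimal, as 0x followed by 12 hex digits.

Little-endian stores the least-significant byte at the lowest address.
Reassemble most-significant byte first: 22 C3 BE 91 C5 97 → 0x22C3BE91C597.

0x22C3BE91C597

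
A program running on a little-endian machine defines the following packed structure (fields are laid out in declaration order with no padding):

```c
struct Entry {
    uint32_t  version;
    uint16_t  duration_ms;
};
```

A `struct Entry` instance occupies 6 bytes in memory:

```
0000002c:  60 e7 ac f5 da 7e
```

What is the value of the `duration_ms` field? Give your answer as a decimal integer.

32474

`duration_ms` follows `version` (4 bytes), so it starts at byte offset 4 and occupies 2 bytes.
Bytes at offsets 4..5: DA 7E.
Little-endian stores the least-significant byte at the lowest address.
Reassemble most-significant byte first: 7E DA → 0x7EDA.
0x7EDA = 32474.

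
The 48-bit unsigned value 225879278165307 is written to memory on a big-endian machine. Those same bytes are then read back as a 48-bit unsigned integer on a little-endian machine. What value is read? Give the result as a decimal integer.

64996337676237

225879278165307 in 48-bit hexadecimal is 0xCD6F9E231D3B.
Stored big-endian, the bytes at ascending addresses are CD 6F 9E 23 1D 3B.
Read back as little-endian, the first byte is least significant, giving 0x3B1D239E6FCD.
0x3B1D239E6FCD = 64996337676237.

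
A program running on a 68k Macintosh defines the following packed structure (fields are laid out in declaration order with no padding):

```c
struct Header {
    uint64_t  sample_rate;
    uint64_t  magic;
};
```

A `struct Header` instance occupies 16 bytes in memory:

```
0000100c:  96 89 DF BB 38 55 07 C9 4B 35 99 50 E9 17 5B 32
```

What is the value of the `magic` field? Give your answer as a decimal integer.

5419406299397315378

`magic` follows `sample_rate` (8 bytes), so it starts at byte offset 8 and occupies 8 bytes.
Bytes at offsets 8..15: 4B 35 99 50 E9 17 5B 32.
Big-endian: lowest address holds the most-significant byte.
The bytes are already most-significant first: 0x4B359950E9175B32.
0x4B359950E9175B32 = 5419406299397315378.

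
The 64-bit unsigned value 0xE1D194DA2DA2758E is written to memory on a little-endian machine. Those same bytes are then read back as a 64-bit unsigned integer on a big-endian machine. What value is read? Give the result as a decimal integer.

Stored little-endian, the bytes at ascending addresses are 8E 75 A2 2D DA 94 D1 E1.
Read back as big-endian, the last byte is least significant, giving 0x8E75A22DDA94D1E1.
0x8E75A22DDA94D1E1 = 10265289243485327841.

10265289243485327841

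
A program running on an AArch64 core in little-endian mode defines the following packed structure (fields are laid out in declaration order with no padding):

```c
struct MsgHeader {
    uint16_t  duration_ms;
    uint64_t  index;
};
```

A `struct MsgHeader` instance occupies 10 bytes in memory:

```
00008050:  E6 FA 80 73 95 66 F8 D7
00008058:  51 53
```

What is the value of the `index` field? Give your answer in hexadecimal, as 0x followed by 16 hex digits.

`index` follows `duration_ms` (2 bytes), so it starts at byte offset 2 and occupies 8 bytes.
Bytes at offsets 2..9: 80 73 95 66 F8 D7 51 53.
Little-endian stores the least-significant byte at the lowest address.
Reassemble most-significant byte first: 53 51 D7 F8 66 95 73 80 → 0x5351D7F866957380.

0x5351D7F866957380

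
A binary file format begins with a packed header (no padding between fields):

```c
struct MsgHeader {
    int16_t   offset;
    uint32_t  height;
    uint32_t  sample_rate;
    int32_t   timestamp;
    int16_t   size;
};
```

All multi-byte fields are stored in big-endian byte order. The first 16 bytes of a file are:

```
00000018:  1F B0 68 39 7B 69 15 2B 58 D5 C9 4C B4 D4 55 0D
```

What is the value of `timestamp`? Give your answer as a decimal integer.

-917719852

`timestamp` follows `offset` (2 B), `height` (4 B), `sample_rate` (4 B), so it starts at offset 2 + 4 + 4 = 10 and occupies 4 bytes.
Bytes at offsets 10..13: C9 4C B4 D4.
In big-endian order the high byte comes first in memory.
The bytes are already most-significant first: 0xC94CB4D4.
Top bit is set, so as a signed 32-bit value this is 0xC94CB4D4 − 2^32 = -917719852.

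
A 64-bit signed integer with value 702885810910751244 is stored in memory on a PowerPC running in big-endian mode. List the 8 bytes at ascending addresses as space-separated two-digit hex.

09 C1 26 EB C4 FF 6A 0C

702885810910751244 in hexadecimal, padded to 64 bits, is 0x09C126EBC4FF6A0C.
Split into bytes (most-significant first): 09 C1 26 EB C4 FF 6A 0C.
In big-endian order the high byte comes first in memory.
So the memory order matches the most-significant-first order: 09 C1 26 EB C4 FF 6A 0C.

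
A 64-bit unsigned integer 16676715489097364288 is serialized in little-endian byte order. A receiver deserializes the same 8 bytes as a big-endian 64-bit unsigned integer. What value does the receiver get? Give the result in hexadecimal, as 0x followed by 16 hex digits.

16676715489097364288 in 64-bit hexadecimal is 0xE76F98615BE73340.
Stored little-endian, the bytes at ascending addresses are 40 33 E7 5B 61 98 6F E7.
Read back as big-endian, the last byte is least significant, giving 0x4033E75B61986FE7.

0x4033E75B61986FE7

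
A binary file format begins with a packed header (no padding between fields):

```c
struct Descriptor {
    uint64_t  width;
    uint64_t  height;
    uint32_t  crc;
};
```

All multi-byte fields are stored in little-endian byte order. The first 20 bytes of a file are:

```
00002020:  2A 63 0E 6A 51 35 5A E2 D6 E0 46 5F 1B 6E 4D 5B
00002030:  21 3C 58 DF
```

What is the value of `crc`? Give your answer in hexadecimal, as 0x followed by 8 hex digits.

0xDF583C21

`crc` follows `width` (8 B), `height` (8 B), so it starts at offset 8 + 8 = 16 and occupies 4 bytes.
Bytes at offsets 16..19: 21 3C 58 DF.
Little-endian stores the least-significant byte at the lowest address.
Reassemble most-significant byte first: DF 58 3C 21 → 0xDF583C21.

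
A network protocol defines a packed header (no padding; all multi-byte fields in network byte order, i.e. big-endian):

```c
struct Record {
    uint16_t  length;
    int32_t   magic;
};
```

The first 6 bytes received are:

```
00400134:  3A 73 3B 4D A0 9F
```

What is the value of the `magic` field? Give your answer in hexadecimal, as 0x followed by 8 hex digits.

`magic` follows `length` (2 bytes), so it starts at byte offset 2 and occupies 4 bytes.
Bytes at offsets 2..5: 3B 4D A0 9F.
Big-endian: lowest address holds the most-significant byte.
The bytes are already most-significant first: 0x3B4DA09F.

0x3B4DA09F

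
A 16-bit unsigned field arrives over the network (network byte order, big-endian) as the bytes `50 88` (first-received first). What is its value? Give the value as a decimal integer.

Big-endian stores the most-significant byte at the lowest address.
The bytes are already most-significant first: 0x5088.
0x5088 = 20616.

20616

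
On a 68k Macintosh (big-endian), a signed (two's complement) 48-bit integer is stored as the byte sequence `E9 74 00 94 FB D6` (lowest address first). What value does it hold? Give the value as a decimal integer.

Big-endian stores the most-significant byte at the lowest address.
The bytes are already most-significant first: 0xE9740094FBD6.
Top bit is set, so as a signed 48-bit value this is 0xE9740094FBD6 − 2^48 = -24790541468714.

-24790541468714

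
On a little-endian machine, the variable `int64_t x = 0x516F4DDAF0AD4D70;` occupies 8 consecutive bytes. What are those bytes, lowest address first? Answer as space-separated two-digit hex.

Split into bytes (most-significant first): 51 6F 4D DA F0 AD 4D 70.
In little-endian order the low byte comes first in memory.
So at ascending addresses the bytes are 70 4D AD F0 DA 4D 6F 51.

70 4D AD F0 DA 4D 6F 51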